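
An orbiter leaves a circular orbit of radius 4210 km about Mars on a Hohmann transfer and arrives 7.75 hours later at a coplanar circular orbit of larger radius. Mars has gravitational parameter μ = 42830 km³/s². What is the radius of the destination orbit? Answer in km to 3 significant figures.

Transfer time t = 7.75 hours = 27900 s, and t = π√(a_t³/μ).
So a_t = (μ t²/π²)^(1/3) = (42830 × (27900)² / π²)^(1/3) = 15004 km.
Since a_t = (r₁ + r₂)/2, r₂ = 2a_t − r₁ = 2×15004 − 4210 = 25798 km.

r₂ = 25800 km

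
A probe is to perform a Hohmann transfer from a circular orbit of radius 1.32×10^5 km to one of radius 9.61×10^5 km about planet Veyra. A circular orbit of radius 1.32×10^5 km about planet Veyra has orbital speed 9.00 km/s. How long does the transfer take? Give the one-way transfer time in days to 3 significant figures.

t = 4.49 days

From the circular-orbit relation v² = μ/r at r = 1.32×10^5 km: μ = v²r = (9.00)² × 1.32×10^5 = 1.06920×10^7 km³/s².
Transfer-ellipse semi-major axis a_t = (r₁ + r₂)/2 = (1.320×10^5 + 9.610×10^5)/2 = 5.465×10^5 km.
Transfer time t = π√(a_t³/μ) = π√((5.465×10^5)³ / 1.06920×10^7) = 3.882×10^5 s.
Converting: 3.882×10^5 s ÷ 86400 s/day = 4.49 days.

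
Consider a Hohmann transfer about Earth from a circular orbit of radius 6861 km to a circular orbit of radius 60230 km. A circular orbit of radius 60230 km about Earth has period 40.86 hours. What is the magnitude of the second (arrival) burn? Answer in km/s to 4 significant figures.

From Kepler's third law T² = 4π²r³/μ at r = 60230 km, T = 40.86 hours = 40.86 × 3600 s = 1.47096×10^5 s: μ = 4π²r³/T² = 3.98654×10^5 km³/s².
The Hohmann ellipse has a_t = (r₁ + r₂)/2 = 33545.5 km.
Circular speed at r = 60230 km: v_c = √(μ/r) = 2.573 km/s.
Vis-viva on the transfer ellipse at r = 60230 km gives v_t = √[μ(2/r − 1/a_t)] = 1.164 km/s.
Δv₂ = |v_t − v_c| = |1.164 − 2.573| = 1.409 km/s.

Δv₂ = 1.409 km/s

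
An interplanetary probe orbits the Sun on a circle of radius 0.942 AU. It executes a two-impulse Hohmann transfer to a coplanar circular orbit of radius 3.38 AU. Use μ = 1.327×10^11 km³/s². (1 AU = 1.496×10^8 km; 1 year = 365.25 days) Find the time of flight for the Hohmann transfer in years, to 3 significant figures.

In km: r₁ = 0.942 × 1.496×10^8 = 1.409232×10^8 km; r₂ = 3.38 × 1.496×10^8 = 5.05648×10^8 km.
Transfer-ellipse semi-major axis a_t = (r₁ + r₂)/2 = (1.409232×10^8 + 5.05648×10^8)/2 = 3.232856×10^8 km.
Transfer time t = π√(a_t³/μ) = π√((3.232856×10^8)³ / 1.327×10^11) = 5.013×10^7 s.
Converting: 5.013×10^7 s ÷ 3.15576×10^7 s/year (365.25 × 86400) = 1.59 years.

t = 1.59 years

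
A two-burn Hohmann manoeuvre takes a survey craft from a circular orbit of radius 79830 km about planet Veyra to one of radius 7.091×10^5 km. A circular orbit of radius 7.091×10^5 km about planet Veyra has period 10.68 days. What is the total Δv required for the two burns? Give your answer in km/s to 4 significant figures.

Δv = 7.560 km/s

From Kepler's third law T² = 4π²r³/μ at r = 7.091×10^5 km, T = 10.68 days = 10.68 × 86400 s = 9.22752×10^5 s: μ = 4π²r³/T² = 1.65315×10^7 km³/s².
Semi-major axis of the transfer orbit: a_t = (79830 + 7.091×10^5)/2 = 3.94465×10^5 km.
At r₁ the circular-orbit speed is v₁ = √(μ/r₁) = 14.390 km/s.
Transfer-orbit speed at r₁ (vis-viva): v_p = √[μ(2/r₁ − 1/a_t)] = 19.294 km/s.
First burn Δv₁ = |v_p − v₁| = 4.904 km/s.
At r₂, v₂ = √(μ/r₂) = 4.828 km/s.
Transfer-orbit speed at r₂: v_a = √[μ(2/r₂ − 1/a_t)] = 2.172 km/s.
Second burn Δv₂ = |v₂ − v_a| = 2.656 km/s.
Total Δv = Δv₁ + Δv₂ = 7.560 km/s.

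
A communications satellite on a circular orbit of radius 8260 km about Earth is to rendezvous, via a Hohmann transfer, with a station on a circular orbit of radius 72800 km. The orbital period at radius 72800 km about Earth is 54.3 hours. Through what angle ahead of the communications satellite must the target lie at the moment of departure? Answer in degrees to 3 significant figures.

From Kepler's third law T² = 4π²r³/μ at r = 72800 km, T = 54.3 hours = 54.3 × 3600 s = 1.9548×10^5 s: μ = 4π²r³/T² = 3.98611×10^5 km³/s².
Transfer-ellipse semi-major axis a_t = (r₁ + r₂)/2 = (8260 + 72800)/2 = 40530 km.
The half-period of the transfer ellipse is t = π√(a_t³/μ) = 40600 s.
The target's mean motion on its circular orbit is ω₂ = √(μ/r₂³) = 3.214×10^-5 rad/s.
Angle swept by the target during transfer: ω₂·t = 1.305 rad = 74.77°.
Arrival is 180° from departure on the ellipse, so φ = 180° − 74.77° = 105°.

φ = 105°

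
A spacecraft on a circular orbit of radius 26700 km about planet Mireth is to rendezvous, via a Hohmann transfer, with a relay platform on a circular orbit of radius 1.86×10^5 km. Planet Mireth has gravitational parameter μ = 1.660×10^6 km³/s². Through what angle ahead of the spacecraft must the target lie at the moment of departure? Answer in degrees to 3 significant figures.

Transfer-ellipse semi-major axis a_t = (r₁ + r₂)/2 = (26700 + 1.860×10^5)/2 = 1.0635×10^5 km.
Transfer time t = π√(a_t³/μ) = 84567.2 s.
The target's mean motion on its circular orbit is ω₂ = √(μ/r₂³) = 1.60614×10^-5 rad/s.
Angle swept by the target during transfer: ω₂·t = 1.3583 rad = 77.82°.
The spacecraft traverses 180° on the transfer ellipse, so the target must lead by 180° − 77.82° = 102°.

φ = 102°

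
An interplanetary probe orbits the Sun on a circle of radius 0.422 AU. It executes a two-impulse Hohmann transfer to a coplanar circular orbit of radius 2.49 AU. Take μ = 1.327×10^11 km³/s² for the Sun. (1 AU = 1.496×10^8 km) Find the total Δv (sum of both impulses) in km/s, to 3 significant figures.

In km: r₁ = 0.422 × 1.496×10^8 = 6.31312×10^7 km; r₂ = 2.49 × 1.496×10^8 = 3.72504×10^8 km.
Semi-major axis of the transfer orbit: a_t = (6.31312×10^7 + 3.72504×10^8)/2 = 2.178176×10^8 km.
Circular speed at r₁: v₁ = √(μ/r₁) = √(1.327×10^11/6.31312×10^7) = 45.85 km/s.
On the transfer ellipse at r₁, vis-viva equation gives v_p = √[μ(2/r₁ − 1/a_t)] = 59.96 km/s.
First burn Δv₁ = |v_p − v₁| = 14.11 km/s.
Circular speed at r₂: v₂ = √(μ/r₂) = 18.874 km/s.
Transfer-orbit speed at r₂: v_a = √[μ(2/r₂ − 1/a_t)] = 10.161 km/s.
Second burn Δv₂ = |v₂ − v_a| = 8.713 km/s.
Total Δv = Δv₁ + Δv₂ = 22.82 km/s.

Δv = 22.8 km/s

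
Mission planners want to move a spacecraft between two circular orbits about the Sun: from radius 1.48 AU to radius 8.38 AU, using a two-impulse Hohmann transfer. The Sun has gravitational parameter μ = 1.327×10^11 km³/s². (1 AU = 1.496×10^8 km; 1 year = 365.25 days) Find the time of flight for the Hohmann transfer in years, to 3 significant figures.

In km: r₁ = 1.48 × 1.496×10^8 = 2.21408×10^8 km; r₂ = 8.38 × 1.496×10^8 = 1.253648×10^9 km.
Semi-major axis of the transfer orbit: a_t = (2.21408×10^8 + 1.253648×10^9)/2 = 7.37528×10^8 km.
By Kepler's third law the transfer-orbit period is T = 2π√(a_t³/μ), so t = T/2 = 1.727×10^8 s.
Converting: 1.727×10^8 s ÷ 3.15576×10^7 s/year (365.25 × 86400) = 5.47 years.

t = 5.47 years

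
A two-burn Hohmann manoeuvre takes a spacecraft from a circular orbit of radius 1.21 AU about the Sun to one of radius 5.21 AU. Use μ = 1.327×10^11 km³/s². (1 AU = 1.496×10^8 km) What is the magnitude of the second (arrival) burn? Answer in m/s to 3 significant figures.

In km: r₁ = 1.21 × 1.496×10^8 = 1.81016×10^8 km; r₂ = 5.21 × 1.496×10^8 = 7.79416×10^8 km.
The Hohmann ellipse has a_t = (r₁ + r₂)/2 = 4.80216×10^8 km.
On the circular orbit at r = 7.79416×10^8 km, v_c = √(μ/r) = 13.048 km/s.
Transfer-orbit speed at the same r (vis-viva, a = a_t): v_t = √[μ(2/r − 1/a_t)] = 8.0111 km/s.
Δv₂ = |v_t − v_c| = |8.0111 − 13.048| = 5.037 km/s.

Δv₂ = 5040 m/s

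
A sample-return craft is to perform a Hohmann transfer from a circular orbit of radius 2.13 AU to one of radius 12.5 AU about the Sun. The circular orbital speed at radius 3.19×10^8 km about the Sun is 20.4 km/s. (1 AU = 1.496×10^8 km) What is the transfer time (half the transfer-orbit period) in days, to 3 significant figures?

From the circular-orbit relation v² = μ/r at r = 3.19×10^8 km: μ = v²r = (20.4)² × 3.19×10^8 = 1.32755×10^11 km³/s².
In km: r₁ = 2.13 × 1.496×10^8 = 3.18648×10^8 km; r₂ = 12.5 × 1.496×10^8 = 1.870×10^9 km.
The Hohmann ellipse has a_t = (r₁ + r₂)/2 = 1.094324×10^9 km.
By Kepler's third law the transfer-orbit period is T = 2π√(a_t³/μ), so t = T/2 = 3.121×10^8 s.
Converting: 3.121×10^8 s ÷ 86400 s/day = 3610 days.

t = 3610 days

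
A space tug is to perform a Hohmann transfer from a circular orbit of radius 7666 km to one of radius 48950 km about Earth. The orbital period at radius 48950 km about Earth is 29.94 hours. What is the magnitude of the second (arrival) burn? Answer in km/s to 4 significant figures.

From Kepler's third law T² = 4π²r³/μ at r = 48950 km, T = 29.94 hours = 29.94 × 3600 s = 1.07784×10^5 s: μ = 4π²r³/T² = 3.98574×10^5 km³/s².
Transfer-ellipse semi-major axis a_t = (r₁ + r₂)/2 = (7666 + 48950)/2 = 28308 km.
Circular speed at r = 48950 km: v_c = √(μ/r) = 2.854 km/s.
Vis-viva on the transfer ellipse at r = 48950 km gives v_t = √[μ(2/r − 1/a_t)] = 1.485 km/s.
Δv₂ = |v_t − v_c| = |1.485 − 2.854| = 1.369 km/s.

Δv₂ = 1.369 km/s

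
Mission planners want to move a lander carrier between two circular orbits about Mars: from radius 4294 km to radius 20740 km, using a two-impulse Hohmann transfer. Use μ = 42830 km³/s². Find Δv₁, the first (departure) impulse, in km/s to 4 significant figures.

Transfer-ellipse semi-major axis a_t = (r₁ + r₂)/2 = (4294 + 20740)/2 = 12517 km.
Circular speed at r = 4294 km: v_c = √(μ/r) = 3.1582 km/s.
Vis-viva on the transfer ellipse at r = 4294 km gives v_t = √[μ(2/r − 1/a_t)] = 4.0653 km/s.
Δv₁ = |v_t − v_c| = |4.0653 − 3.1582| = 0.9071 km/s.

Δv₁ = 0.9071 km/s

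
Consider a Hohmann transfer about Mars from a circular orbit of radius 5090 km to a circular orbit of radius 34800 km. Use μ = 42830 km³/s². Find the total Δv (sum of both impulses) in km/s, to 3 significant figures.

Δv = 1.48 km/s

Transfer-ellipse semi-major axis a_t = (r₁ + r₂)/2 = (5090 + 34800)/2 = 19945 km.
Circular speed at r₁: v₁ = √(μ/r₁) = √(42830/5090) = 2.9008 km/s.
Transfer-orbit speed at r₁ (v² = μ(2/r − 1/a)): v_p = √[μ(2/r₁ − 1/a_t)] = 3.8317 km/s.
First burn Δv₁ = |v_p − v₁| = 0.9309 km/s.
At r₂, v₂ = √(μ/r₂) = 1.1094 km/s.
Transfer-orbit speed at r₂: v_a = √[μ(2/r₂ − 1/a_t)] = 0.56044 km/s.
Second burn Δv₂ = |v₂ − v_a| = 0.5490 km/s.
Total Δv = Δv₁ + Δv₂ = 1.480 km/s.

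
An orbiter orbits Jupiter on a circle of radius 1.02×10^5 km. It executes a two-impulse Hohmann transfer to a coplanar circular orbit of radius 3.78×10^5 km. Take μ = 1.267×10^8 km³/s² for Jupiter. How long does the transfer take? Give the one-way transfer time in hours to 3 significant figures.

t = 9.12 hours

The Hohmann ellipse has a_t = (r₁ + r₂)/2 = 2.400×10^5 km.
Transfer time t = π√(a_t³/μ) = π√((2.400×10^5)³ / 1.267×10^8) = 32820 s.
Converting: 32820 s ÷ 3600 s/hour = 9.12 hours.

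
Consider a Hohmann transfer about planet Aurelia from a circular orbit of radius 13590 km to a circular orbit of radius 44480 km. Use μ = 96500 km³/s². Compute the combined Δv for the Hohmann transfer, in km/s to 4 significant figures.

Semi-major axis of the transfer orbit: a_t = (13590 + 44480)/2 = 29035 km.
Circular speed at r₁: v₁ = √(μ/r₁) = √(96500/13590) = 2.6647 km/s.
Transfer-orbit speed at r₁ (v² = μ(2/r − 1/a)): v_p = √[μ(2/r₁ − 1/a_t)] = 3.2982 km/s.
First burn Δv₁ = |v_p − v₁| = 0.6335 km/s.
Circular speed at r₂: v₂ = √(μ/r₂) = 1.4729 km/s.
Transfer-orbit speed at r₂: v_a = √[μ(2/r₂ − 1/a_t)] = 1.0077 km/s.
Second burn Δv₂ = |v₂ − v_a| = 0.4652 km/s.
Δv = Δv₁ + Δv₂ = 0.6335 + 0.4652 = 1.099 km/s.

Δv = 1.099 km/s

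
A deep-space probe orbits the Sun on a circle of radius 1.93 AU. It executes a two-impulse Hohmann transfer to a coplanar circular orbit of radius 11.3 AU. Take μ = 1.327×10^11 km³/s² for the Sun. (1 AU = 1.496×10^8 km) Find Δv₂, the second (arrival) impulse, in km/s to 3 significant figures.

Δv₂ = 4.07 km/s

In km: r₁ = 1.93 × 1.496×10^8 = 2.88728×10^8 km; r₂ = 11.3 × 1.496×10^8 = 1.69048×10^9 km.
Semi-major axis of the transfer orbit: a_t = (2.88728×10^8 + 1.69048×10^9)/2 = 9.89604×10^8 km.
On the circular orbit at r = 1.69048×10^9 km, v_c = √(μ/r) = 8.860 km/s.
Vis-viva on the transfer ellipse at r = 1.69048×10^9 km gives v_t = √[μ(2/r − 1/a_t)] = 4.786 km/s.
Δv₂ = |v_t − v_c| = |4.786 − 8.860| = 4.074 km/s.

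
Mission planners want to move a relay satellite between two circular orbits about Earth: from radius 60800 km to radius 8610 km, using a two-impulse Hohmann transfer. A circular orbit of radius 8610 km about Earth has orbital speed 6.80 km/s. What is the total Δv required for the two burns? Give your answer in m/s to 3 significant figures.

Δv = 3480 m/s

From the circular-orbit relation v² = μ/r at r = 8610 km: μ = v²r = (6.80)² × 8610 = 3.98126×10^5 km³/s².
Transfer-ellipse semi-major axis a_t = (r₁ + r₂)/2 = (60800 + 8610)/2 = 34705 km.
Circular speed at r₁: v₁ = √(μ/r₁) = √(3.98126×10^5/60800) = 2.55893 km/s.
On the transfer ellipse at r₁, vis-viva gives v_a = √[μ(2/r₁ − 1/a_t)] = 1.27457 km/s.
First burn Δv₁ = |v_a − v₁| = 1.2844 km/s.
Circular speed at r₂: v₂ = √(μ/r₂) = 6.8000 km/s.
Transfer-orbit speed at r₂: v_p = √[μ(2/r₂ − 1/a_t)] = 9.0005 km/s.
Second burn Δv₂ = |v₂ − v_p| = 2.2005 km/s.
Δv = Δv₁ + Δv₂ = 1.2844 + 2.2005 = 3.485 km/s.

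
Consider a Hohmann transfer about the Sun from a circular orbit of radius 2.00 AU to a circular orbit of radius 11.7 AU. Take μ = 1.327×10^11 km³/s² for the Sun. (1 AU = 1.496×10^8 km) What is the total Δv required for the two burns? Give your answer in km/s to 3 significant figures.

In km: r₁ = 2.00 × 1.496×10^8 = 2.992×10^8 km; r₂ = 11.7 × 1.496×10^8 = 1.75032×10^9 km.
Transfer-ellipse semi-major axis a_t = (r₁ + r₂)/2 = (2.992×10^8 + 1.75032×10^9)/2 = 1.02476×10^9 km.
At r₁ the circular-orbit speed is v₁ = √(μ/r₁) = 21.0598 km/s.
On the transfer ellipse at r₁, vis-viva equation gives v_p = √[μ(2/r₁ − 1/a_t)] = 27.5234 km/s.
First burn Δv₁ = |v_p − v₁| = 6.464 km/s.
Circular speed at r₂: v₂ = √(μ/r₂) = 8.707 km/s.
Transfer-orbit speed at r₂: v_a = √[μ(2/r₂ − 1/a_t)] = 4.705 km/s.
Second burn Δv₂ = |v₂ − v_a| = 4.002 km/s.
Δv = Δv₁ + Δv₂ = 6.464 + 4.002 = 10.47 km/s.

Δv = 10.5 km/s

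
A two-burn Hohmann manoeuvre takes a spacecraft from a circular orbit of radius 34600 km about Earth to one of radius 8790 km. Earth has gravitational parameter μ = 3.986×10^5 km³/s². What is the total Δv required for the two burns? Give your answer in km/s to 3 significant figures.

Δv = 3.00 km/s

Transfer-ellipse semi-major axis a_t = (r₁ + r₂)/2 = (34600 + 8790)/2 = 21695 km.
At r₁ the circular-orbit speed is v₁ = √(μ/r₁) = 3.394 km/s.
On the transfer ellipse at r₁, v² = μ(2/r − 1/a) gives v_a = √[μ(2/r₁ − 1/a_t)] = 2.160 km/s.
First burn Δv₁ = |v_a − v₁| = 1.234 km/s.
At r₂, v₂ = √(μ/r₂) = 6.734 km/s.
Transfer-orbit speed at r₂: v_p = √[μ(2/r₂ − 1/a_t)] = 8.504 km/s.
Second burn Δv₂ = |v₂ − v_p| = 1.770 km/s.
Total Δv = Δv₁ + Δv₂ = 3.004 km/s.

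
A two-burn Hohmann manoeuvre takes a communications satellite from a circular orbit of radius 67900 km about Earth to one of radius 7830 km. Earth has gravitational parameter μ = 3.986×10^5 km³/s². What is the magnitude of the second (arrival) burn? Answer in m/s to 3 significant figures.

Δv₂ = 2420 m/s

Transfer-ellipse semi-major axis a_t = (r₁ + r₂)/2 = (67900 + 7830)/2 = 37865 km.
Circular speed at r = 7830 km: v_c = √(μ/r) = 7.13490 km/s.
Transfer-orbit speed at the same r (vis-viva, a = a_t): v_t = √[μ(2/r − 1/a_t)] = 9.55441 km/s.
Δv₂ = |v_t − v_c| = |9.55441 − 7.13490| = 2.420 km/s.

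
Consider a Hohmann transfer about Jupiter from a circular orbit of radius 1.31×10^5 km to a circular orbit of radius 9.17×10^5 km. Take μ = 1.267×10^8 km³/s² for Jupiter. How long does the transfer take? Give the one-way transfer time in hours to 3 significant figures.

t = 29.4 hours

The Hohmann ellipse has a_t = (r₁ + r₂)/2 = 5.240×10^5 km.
Transfer time t = π√(a_t³/μ) = π√((5.240×10^5)³ / 1.267×10^8) = 1.059×10^5 s.
Converting: 1.059×10^5 s ÷ 3600 s/hour = 29.4 hours.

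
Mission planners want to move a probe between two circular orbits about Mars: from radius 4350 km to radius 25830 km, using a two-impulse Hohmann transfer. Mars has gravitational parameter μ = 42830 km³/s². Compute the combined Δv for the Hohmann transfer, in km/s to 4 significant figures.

Δv = 1.564 km/s

Transfer-ellipse semi-major axis a_t = (r₁ + r₂)/2 = (4350 + 25830)/2 = 15090 km.
Circular speed at r₁: v₁ = √(μ/r₁) = √(42830/4350) = 3.1378 km/s.
Transfer-orbit speed at r₁ (vis-viva equation): v_p = √[μ(2/r₁ − 1/a_t)] = 4.1053 km/s.
First burn Δv₁ = |v_p − v₁| = 0.9675 km/s.
At r₂, v₂ = √(μ/r₂) = 1.2877 km/s.
Transfer-orbit speed at r₂: v_a = √[μ(2/r₂ − 1/a_t)] = 0.69137 km/s.
Second burn Δv₂ = |v₂ − v_a| = 0.5963 km/s.
Δv = Δv₁ + Δv₂ = 0.9675 + 0.5963 = 1.564 km/s.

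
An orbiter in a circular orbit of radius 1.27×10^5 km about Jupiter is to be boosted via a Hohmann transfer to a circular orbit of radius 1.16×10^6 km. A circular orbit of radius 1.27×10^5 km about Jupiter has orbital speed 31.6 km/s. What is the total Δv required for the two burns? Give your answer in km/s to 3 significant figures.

Δv = 16.6 km/s

From the circular-orbit relation v² = μ/r at r = 1.27×10^5 km: μ = v²r = (31.6)² × 1.27×10^5 = 1.26817×10^8 km³/s².
Semi-major axis of the transfer orbit: a_t = (1.270×10^5 + 1.160×10^6)/2 = 6.435×10^5 km.
At r₁ the circular-orbit speed is v₁ = √(μ/r₁) = 31.60 km/s.
On the transfer ellipse at r₁, v² = μ(2/r − 1/a) gives v_p = √[μ(2/r₁ − 1/a_t)] = 42.43 km/s.
First burn Δv₁ = |v_p − v₁| = 10.83 km/s.
Circular speed at r₂: v₂ = √(μ/r₂) = 10.456 km/s.
Transfer-orbit speed at r₂: v_a = √[μ(2/r₂ − 1/a_t)] = 4.6450 km/s.
Second burn Δv₂ = |v₂ − v_a| = 5.811 km/s.
Total Δv = Δv₁ + Δv₂ = 16.64 km/s.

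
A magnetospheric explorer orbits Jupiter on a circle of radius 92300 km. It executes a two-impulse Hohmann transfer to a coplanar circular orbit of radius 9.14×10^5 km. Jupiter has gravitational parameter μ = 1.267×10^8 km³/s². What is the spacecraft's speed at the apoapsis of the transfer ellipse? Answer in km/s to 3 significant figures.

Transfer-ellipse semi-major axis a_t = (r₁ + r₂)/2 = (92300 + 9.140×10^5)/2 = 5.0315×10^5 km.
At apoapsis, r = 9.140×10^5 km.
Applying v² = μ(2/r − 1/a_t): v = 5.043 km/s.

v = 5.04 km/s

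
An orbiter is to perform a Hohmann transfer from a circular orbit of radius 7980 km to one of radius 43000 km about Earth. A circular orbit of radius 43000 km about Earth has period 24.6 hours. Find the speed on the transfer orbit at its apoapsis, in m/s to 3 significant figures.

From Kepler's third law T² = 4π²r³/μ at r = 43000 km, T = 24.6 hours = 24.6 × 3600 s = 88560 s: μ = 4π²r³/T² = 4.00212×10^5 km³/s².
Transfer-ellipse semi-major axis a_t = (r₁ + r₂)/2 = (7980 + 43000)/2 = 25490 km.
The apoapsis of the transfer ellipse is at r = 43000 km.
Applying v² = μ(2/r − 1/a_t): v = 1.707 km/s.

v = 1710 m/s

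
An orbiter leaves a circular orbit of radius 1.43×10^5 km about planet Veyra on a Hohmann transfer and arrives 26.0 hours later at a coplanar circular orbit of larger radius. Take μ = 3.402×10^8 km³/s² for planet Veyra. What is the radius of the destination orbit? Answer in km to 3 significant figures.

Transfer time t = 26.0 hours = 93600 s, and t = π√(a_t³/μ).
So a_t = (μ t²/π²)^(1/3) = (3.402×10^8 × (93600)² / π²)^(1/3) = 6.7091×10^5 km.
Since a_t = (r₁ + r₂)/2, r₂ = 2a_t − r₁ = 2×6.7091×10^5 − 1.430×10^5 = 1.19882×10^6 km.

r₂ = 1.20×10^6 km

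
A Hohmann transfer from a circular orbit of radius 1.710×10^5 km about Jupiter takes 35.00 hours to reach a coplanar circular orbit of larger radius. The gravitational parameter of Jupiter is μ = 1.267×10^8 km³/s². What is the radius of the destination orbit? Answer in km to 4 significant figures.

Transfer time t = 35.00 hours = 1.260×10^5 s, and t = π√(a_t³/μ).
So a_t = (μ t²/π²)^(1/3) = (1.267×10^8 × (1.260×10^5)² / π²)^(1/3) = 5.8849×10^5 km.
Since a_t = (r₁ + r₂)/2, r₂ = 2a_t − r₁ = 2×5.8849×10^5 − 1.710×10^5 = 1.00598×10^6 km.

r₂ = 1.006×10^6 km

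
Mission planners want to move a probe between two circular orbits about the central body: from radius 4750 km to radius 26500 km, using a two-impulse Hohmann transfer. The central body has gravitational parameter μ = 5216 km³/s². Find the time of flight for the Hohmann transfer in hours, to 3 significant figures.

The Hohmann ellipse has a_t = (r₁ + r₂)/2 = 15625 km.
Transfer time t = π√(a_t³/μ) = π√((15625)³ / 5216) = 84960 s.
Converting: 84960 s ÷ 3600 s/hour = 23.6 hours.

t = 23.6 hours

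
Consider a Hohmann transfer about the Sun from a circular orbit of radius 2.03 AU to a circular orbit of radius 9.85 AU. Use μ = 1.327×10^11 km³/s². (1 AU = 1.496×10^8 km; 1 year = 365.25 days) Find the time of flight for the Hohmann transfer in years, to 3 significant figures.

t = 7.24 years

In km: r₁ = 2.03 × 1.496×10^8 = 3.03688×10^8 km; r₂ = 9.85 × 1.496×10^8 = 1.47356×10^9 km.
Semi-major axis of the transfer orbit: a_t = (3.03688×10^8 + 1.47356×10^9)/2 = 8.88624×10^8 km.
Transfer time t = π√(a_t³/μ) = π√((8.88624×10^8)³ / 1.327×10^11) = 2.285×10^8 s.
Converting: 2.285×10^8 s ÷ 3.15576×10^7 s/year (365.25 × 86400) = 7.24 years.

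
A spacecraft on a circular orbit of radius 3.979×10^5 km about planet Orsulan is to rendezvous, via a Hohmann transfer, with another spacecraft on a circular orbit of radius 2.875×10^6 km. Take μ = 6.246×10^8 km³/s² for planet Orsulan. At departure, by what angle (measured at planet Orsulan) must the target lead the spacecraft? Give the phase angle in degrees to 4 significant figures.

φ = 102.7°

Semi-major axis of the transfer orbit: a_t = (3.979×10^5 + 2.875×10^6)/2 = 1.63645×10^6 km.
The half-period of the transfer ellipse is t = π√(a_t³/μ) = 2.6315×10^5 s.
The target's mean motion on its circular orbit is ω₂ = √(μ/r₂³) = 5.1268×10^-6 rad/s.
Angle swept by the target during transfer: ω₂·t = 1.3491 rad = 77.30°.
The spacecraft traverses 180° on the transfer ellipse, so the target must lead by 180° − 77.30° = 102.7°.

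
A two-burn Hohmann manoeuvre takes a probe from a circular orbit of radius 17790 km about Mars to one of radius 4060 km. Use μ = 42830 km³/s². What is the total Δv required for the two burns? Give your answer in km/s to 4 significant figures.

Transfer-ellipse semi-major axis a_t = (r₁ + r₂)/2 = (17790 + 4060)/2 = 10925 km.
Circular speed at r₁: v₁ = √(μ/r₁) = √(42830/17790) = 1.5516 km/s.
On the transfer ellipse at r₁, v² = μ(2/r − 1/a) gives v_a = √[μ(2/r₁ − 1/a_t)] = 0.94589 km/s.
First burn Δv₁ = |v_a − v₁| = 0.6057 km/s.
At r₂, v₂ = √(μ/r₂) = 3.2480 km/s.
Transfer-orbit speed at r₂: v_p = √[μ(2/r₂ − 1/a_t)] = 4.1447 km/s.
Second burn Δv₂ = |v₂ − v_p| = 0.8967 km/s.
Total Δv = Δv₁ + Δv₂ = 1.502 km/s.

Δv = 1.502 km/s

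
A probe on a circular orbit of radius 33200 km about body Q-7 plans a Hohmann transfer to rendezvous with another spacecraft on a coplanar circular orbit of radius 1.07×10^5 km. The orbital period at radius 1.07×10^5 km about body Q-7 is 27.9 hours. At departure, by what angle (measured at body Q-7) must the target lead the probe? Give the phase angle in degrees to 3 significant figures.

φ = 84.6°

From Kepler's third law T² = 4π²r³/μ at r = 1.07×10^5 km, T = 27.9 hours = 27.9 × 3600 s = 1.0044×10^5 s: μ = 4π²r³/T² = 4.79400×10^6 km³/s².
Semi-major axis of the transfer orbit: a_t = (33200 + 1.070×10^5)/2 = 70100 km.
Transfer time t = π√(a_t³/μ) = 26630.423 s.
The target's mean motion on its circular orbit is ω₂ = √(μ/r₂³) = 6.2556604×10^-5 rad/s.
Angle swept by the target during transfer: ω₂·t = 1.6659088 rad = 95.4495°.
Arrival is 180° from departure on the ellipse, so φ = 180° − 95.4495° = 84.6°.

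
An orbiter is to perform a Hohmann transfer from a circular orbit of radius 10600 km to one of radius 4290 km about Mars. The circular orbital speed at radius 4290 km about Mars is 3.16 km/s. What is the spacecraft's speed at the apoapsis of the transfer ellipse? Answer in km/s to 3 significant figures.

From the circular-orbit relation v² = μ/r at r = 4290 km: μ = v²r = (3.16)² × 4290 = 42838.2 km³/s².
Semi-major axis of the transfer orbit: a_t = (10600 + 4290)/2 = 7445 km.
At apoapsis, r = 10600 km.
Applying v² = μ(2/r − 1/a_t): v = 1.526 km/s.

v = 1.53 km/s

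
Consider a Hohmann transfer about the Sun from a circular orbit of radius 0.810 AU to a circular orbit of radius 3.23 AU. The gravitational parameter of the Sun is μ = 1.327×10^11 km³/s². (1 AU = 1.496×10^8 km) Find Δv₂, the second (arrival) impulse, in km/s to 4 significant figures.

Δv₂ = 6.078 km/s

In km: r₁ = 0.810 × 1.496×10^8 = 1.21176×10^8 km; r₂ = 3.23 × 1.496×10^8 = 4.83208×10^8 km.
Transfer-ellipse semi-major axis a_t = (r₁ + r₂)/2 = (1.21176×10^8 + 4.83208×10^8)/2 = 3.02192×10^8 km.
On the circular orbit at r = 4.83208×10^8 km, v_c = √(μ/r) = 16.572 km/s.
Vis-viva on the transfer ellipse at r = 4.83208×10^8 km gives v_t = √[μ(2/r − 1/a_t)] = 10.494 km/s.
Δv₂ = |v_t − v_c| = |10.494 − 16.572| = 6.078 km/s.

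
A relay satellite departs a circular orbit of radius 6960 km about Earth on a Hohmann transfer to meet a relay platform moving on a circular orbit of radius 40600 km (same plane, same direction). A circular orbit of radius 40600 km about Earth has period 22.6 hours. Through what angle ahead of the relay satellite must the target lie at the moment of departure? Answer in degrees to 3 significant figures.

φ = 99.3°

From Kepler's third law T² = 4π²r³/μ at r = 40600 km, T = 22.6 hours = 22.6 × 3600 s = 81360 s: μ = 4π²r³/T² = 3.99131×10^5 km³/s².
Transfer-ellipse semi-major axis a_t = (r₁ + r₂)/2 = (6960 + 40600)/2 = 23780 km.
Transfer time t = π√(a_t³/μ) = 18235.2 s.
The target's mean motion on its circular orbit is ω₂ = √(μ/r₂³) = 7.72270×10^-5 rad/s.
Angle swept by the target during transfer: ω₂·t = 1.40825 rad = 80.69°.
Arrival is 180° from departure on the ellipse, so φ = 180° − 80.69° = 99.3°.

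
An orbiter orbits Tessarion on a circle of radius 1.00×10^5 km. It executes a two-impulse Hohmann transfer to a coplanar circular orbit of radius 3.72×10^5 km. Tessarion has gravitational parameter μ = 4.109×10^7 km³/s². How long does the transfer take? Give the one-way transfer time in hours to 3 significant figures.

Transfer-ellipse semi-major axis a_t = (r₁ + r₂)/2 = (1.000×10^5 + 3.720×10^5)/2 = 2.360×10^5 km.
Half the transfer-orbit period gives t = π√(a_t³/μ) = 56190 s.
Converting: 56190 s ÷ 3600 s/hour = 15.6 hours.

t = 15.6 hours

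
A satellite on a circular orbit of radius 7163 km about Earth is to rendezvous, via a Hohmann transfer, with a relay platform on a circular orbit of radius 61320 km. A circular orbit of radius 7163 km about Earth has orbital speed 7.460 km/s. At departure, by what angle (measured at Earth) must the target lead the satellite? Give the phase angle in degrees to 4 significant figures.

φ = 104.9°

From the circular-orbit relation v² = μ/r at r = 7163 km: μ = v²r = (7.460)² × 7163 = 3.98632×10^5 km³/s².
Transfer-ellipse semi-major axis a_t = (r₁ + r₂)/2 = (7163 + 61320)/2 = 34241.5 km.
The half-period of the transfer ellipse is t = π√(a_t³/μ) = 31530 s.
Target angular speed ω₂ = √(μ/r₂³) = 4.158×10^-5 rad/s.
Angle swept by the target during transfer: ω₂·t = 1.311 rad = 75.11°.
Arrival is 180° from departure on the ellipse, so φ = 180° − 75.11° = 104.9°.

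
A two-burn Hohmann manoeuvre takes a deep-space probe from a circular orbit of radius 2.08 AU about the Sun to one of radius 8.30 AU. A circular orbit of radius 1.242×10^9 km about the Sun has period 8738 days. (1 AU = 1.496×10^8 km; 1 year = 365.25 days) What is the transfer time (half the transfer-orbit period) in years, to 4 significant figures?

t = 5.912 years

From Kepler's third law T² = 4π²r³/μ at r = 1.242×10^9 km, T = 8738 days = 8738 × 86400 s = 7.549632×10^8 s: μ = 4π²r³/T² = 1.32701×10^11 km³/s².
In km: r₁ = 2.08 × 1.496×10^8 = 3.11168×10^8 km; r₂ = 8.30 × 1.496×10^8 = 1.24168×10^9 km.
Semi-major axis of the transfer orbit: a_t = (3.11168×10^8 + 1.24168×10^9)/2 = 7.76424×10^8 km.
Transfer time t = π√(a_t³/μ) = π√((7.76424×10^8)³ / 1.32701×10^11) = 1.8658×10^8 s.
Converting: 1.8658×10^8 s ÷ 3.15576×10^7 s/year (365.25 × 86400) = 5.912 years.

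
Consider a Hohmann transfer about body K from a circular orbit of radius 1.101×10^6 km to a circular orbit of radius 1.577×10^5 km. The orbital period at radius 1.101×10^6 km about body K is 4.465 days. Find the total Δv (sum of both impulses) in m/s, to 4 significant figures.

Δv = 24240 m/s

From Kepler's third law T² = 4π²r³/μ at r = 1.101×10^6 km, T = 4.465 days = 4.465 × 86400 s = 3.85776×10^5 s: μ = 4π²r³/T² = 3.54039×10^8 km³/s².
Semi-major axis of the transfer orbit: a_t = (1.101×10^6 + 1.577×10^5)/2 = 6.2935×10^5 km.
Circular speed at r₁: v₁ = √(μ/r₁) = √(3.54039×10^8/1.101×10^6) = 17.9321 km/s.
Transfer-orbit speed at r₁ (vis-viva equation): v_a = √[μ(2/r₁ − 1/a_t)] = 8.97639 km/s.
First burn Δv₁ = |v_a − v₁| = 8.9557 km/s.
Circular speed at r₂: v₂ = √(μ/r₂) = 47.382 km/s.
Transfer-orbit speed at r₂: v_p = √[μ(2/r₂ − 1/a_t)] = 62.670 km/s.
Second burn Δv₂ = |v₂ − v_p| = 15.288 km/s.
Total Δv = Δv₁ + Δv₂ = 24.24 km/s.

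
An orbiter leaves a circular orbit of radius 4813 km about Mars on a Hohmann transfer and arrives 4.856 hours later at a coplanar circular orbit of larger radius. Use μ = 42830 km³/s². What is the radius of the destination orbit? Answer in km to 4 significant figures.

r₂ = 17160 km

Transfer time t = 4.856 hours = 17481.6 s, and t = π√(a_t³/μ).
So a_t = (μ t²/π²)^(1/3) = (42830 × (17481.6)² / π²)^(1/3) = 10987 km.
Since a_t = (r₁ + r₂)/2, r₂ = 2a_t − r₁ = 2×10987 − 4813 = 17161 km.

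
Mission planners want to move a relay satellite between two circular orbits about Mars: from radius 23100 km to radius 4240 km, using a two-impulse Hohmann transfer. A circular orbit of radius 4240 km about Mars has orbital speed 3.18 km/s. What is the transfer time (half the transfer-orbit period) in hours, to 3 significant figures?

t = 6.74 hours

From the circular-orbit relation v² = μ/r at r = 4240 km: μ = v²r = (3.18)² × 4240 = 42876.6 km³/s².
The Hohmann ellipse has a_t = (r₁ + r₂)/2 = 13670 km.
Half the transfer-orbit period gives t = π√(a_t³/μ) = 24250 s.
Converting: 24250 s ÷ 3600 s/hour = 6.74 hours.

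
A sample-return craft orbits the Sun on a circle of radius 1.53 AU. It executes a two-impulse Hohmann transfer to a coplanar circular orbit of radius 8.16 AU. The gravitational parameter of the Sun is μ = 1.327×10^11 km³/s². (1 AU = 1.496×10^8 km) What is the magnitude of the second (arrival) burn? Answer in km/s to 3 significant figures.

In km: r₁ = 1.53 × 1.496×10^8 = 2.28888×10^8 km; r₂ = 8.16 × 1.496×10^8 = 1.220736×10^9 km.
Transfer-ellipse semi-major axis a_t = (r₁ + r₂)/2 = (2.28888×10^8 + 1.220736×10^9)/2 = 7.24812×10^8 km.
Circular speed at r = 1.220736×10^9 km: v_c = √(μ/r) = 10.426 km/s.
Transfer-orbit speed at the same r (vis-viva, a = a_t): v_t = √[μ(2/r − 1/a_t)] = 5.8590 km/s.
Δv₂ = |v_t − v_c| = |5.8590 − 10.426| = 4.567 km/s.

Δv₂ = 4.57 km/s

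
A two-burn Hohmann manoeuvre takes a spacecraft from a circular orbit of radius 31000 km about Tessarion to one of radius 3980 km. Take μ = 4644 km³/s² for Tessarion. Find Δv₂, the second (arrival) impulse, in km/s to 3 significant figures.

The Hohmann ellipse has a_t = (r₁ + r₂)/2 = 17490 km.
Circular speed at r = 3980 km: v_c = √(μ/r) = 1.0802 km/s.
Transfer-orbit speed at the same r (vis-viva, a = a_t): v_t = √[μ(2/r − 1/a_t)] = 1.4381 km/s.
Δv₂ = |v_t − v_c| = |1.4381 − 1.0802| = 0.3579 km/s.

Δv₂ = 0.358 km/s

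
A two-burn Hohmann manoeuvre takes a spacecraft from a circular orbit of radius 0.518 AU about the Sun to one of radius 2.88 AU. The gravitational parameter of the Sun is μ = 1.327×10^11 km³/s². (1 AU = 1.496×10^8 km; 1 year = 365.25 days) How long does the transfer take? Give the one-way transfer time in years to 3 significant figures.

t = 1.11 years

In km: r₁ = 0.518 × 1.496×10^8 = 7.74928×10^7 km; r₂ = 2.88 × 1.496×10^8 = 4.30848×10^8 km.
The Hohmann ellipse has a_t = (r₁ + r₂)/2 = 2.541704×10^8 km.
By Kepler's third law the transfer-orbit period is T = 2π√(a_t³/μ), so t = T/2 = 3.495×10^7 s.
Converting: 3.495×10^7 s ÷ 3.15576×10^7 s/year (365.25 × 86400) = 1.11 years.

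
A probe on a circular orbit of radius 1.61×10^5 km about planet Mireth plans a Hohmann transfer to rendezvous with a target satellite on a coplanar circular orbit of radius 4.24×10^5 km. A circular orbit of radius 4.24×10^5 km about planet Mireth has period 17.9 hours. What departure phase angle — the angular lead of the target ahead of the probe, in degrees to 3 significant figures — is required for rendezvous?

From Kepler's third law T² = 4π²r³/μ at r = 4.24×10^5 km, T = 17.9 hours = 17.9 × 3600 s = 64440 s: μ = 4π²r³/T² = 7.24680×10^8 km³/s².
The Hohmann ellipse has a_t = (r₁ + r₂)/2 = 2.925×10^5 km.
The half-period of the transfer ellipse is t = π√(a_t³/μ) = 18460 s.
Target angular speed ω₂ = √(μ/r₂³) = 9.750×10^-5 rad/s.
Angle swept by the target during transfer: ω₂·t = 1.800 rad = 103.1°.
The probe traverses 180° on the transfer ellipse, so the target must lead by 180° − 103.1° = 76.9°.

φ = 76.9°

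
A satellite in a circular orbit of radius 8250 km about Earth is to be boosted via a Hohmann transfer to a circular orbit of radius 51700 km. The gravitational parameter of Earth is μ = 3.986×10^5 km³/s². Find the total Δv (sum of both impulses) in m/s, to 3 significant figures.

Semi-major axis of the transfer orbit: a_t = (8250 + 51700)/2 = 29975 km.
Circular speed at r₁: v₁ = √(μ/r₁) = √(3.986×10^5/8250) = 6.951 km/s.
Transfer-orbit speed at r₁ (vis-viva): v_p = √[μ(2/r₁ − 1/a_t)] = 9.129 km/s.
First burn Δv₁ = |v_p − v₁| = 2.178 km/s.
At r₂, v₂ = √(μ/r₂) = 2.777 km/s.
Transfer-orbit speed at r₂: v_a = √[μ(2/r₂ − 1/a_t)] = 1.457 km/s.
Second burn Δv₂ = |v₂ − v_a| = 1.320 km/s.
Total Δv = Δv₁ + Δv₂ = 3.498 km/s.

Δv = 3500 m/s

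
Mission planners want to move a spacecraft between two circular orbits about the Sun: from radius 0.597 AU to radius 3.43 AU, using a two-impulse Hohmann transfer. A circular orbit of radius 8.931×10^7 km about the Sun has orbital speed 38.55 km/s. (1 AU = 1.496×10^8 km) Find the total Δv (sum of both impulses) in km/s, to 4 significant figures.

From the circular-orbit relation v² = μ/r at r = 8.931×10^7 km: μ = v²r = (38.55)² × 8.931×10^7 = 1.32724×10^11 km³/s².
In km: r₁ = 0.597 × 1.496×10^8 = 8.93112×10^7 km; r₂ = 3.43 × 1.496×10^8 = 5.13128×10^8 km.
The Hohmann ellipse has a_t = (r₁ + r₂)/2 = 3.012196×10^8 km.
Circular speed at r₁: v₁ = √(μ/r₁) = √(1.32724×10^11/8.93112×10^7) = 38.5497 km/s.
On the transfer ellipse at r₁, v² = μ(2/r − 1/a) gives v_p = √[μ(2/r₁ − 1/a_t)] = 50.3144 km/s.
First burn Δv₁ = |v_p − v₁| = 11.765 km/s.
At r₂, v₂ = √(μ/r₂) = 16.08280 km/s.
Transfer-orbit speed at r₂: v_a = √[μ(2/r₂ − 1/a_t)] = 8.757354 km/s.
Second burn Δv₂ = |v₂ − v_a| = 7.3254 km/s.
Δv = Δv₁ + Δv₂ = 11.765 + 7.3254 = 19.09 km/s.

Δv = 19.09 km/s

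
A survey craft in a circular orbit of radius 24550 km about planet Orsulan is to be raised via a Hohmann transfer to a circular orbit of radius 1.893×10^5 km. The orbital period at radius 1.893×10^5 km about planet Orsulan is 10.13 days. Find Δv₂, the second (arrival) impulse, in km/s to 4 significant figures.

Δv₂ = 0.7078 km/s

From Kepler's third law T² = 4π²r³/μ at r = 1.893×10^5 km, T = 10.13 days = 10.13 × 86400 s = 8.75232×10^5 s: μ = 4π²r³/T² = 3.49595×10^5 km³/s².
Transfer-ellipse semi-major axis a_t = (r₁ + r₂)/2 = (24550 + 1.893×10^5)/2 = 1.06925×10^5 km.
Circular speed at r = 1.893×10^5 km: v_c = √(μ/r) = 1.359 km/s.
Transfer-orbit speed at the same r (vis-viva, a = a_t): v_t = √[μ(2/r − 1/a_t)] = 0.6512 km/s.
Δv₂ = |v_t − v_c| = |0.6512 − 1.359| = 0.7078 km/s.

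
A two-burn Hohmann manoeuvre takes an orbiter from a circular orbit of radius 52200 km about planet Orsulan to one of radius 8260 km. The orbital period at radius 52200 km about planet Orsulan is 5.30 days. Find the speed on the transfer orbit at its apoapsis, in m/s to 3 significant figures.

From Kepler's third law T² = 4π²r³/μ at r = 52200 km, T = 5.30 days = 5.30 × 86400 s = 4.5792×10^5 s: μ = 4π²r³/T² = 26778.9 km³/s².
Semi-major axis of the transfer orbit: a_t = (52200 + 8260)/2 = 30230 km.
At apoapsis, r = 52200 km.
Applying v² = μ(2/r − 1/a_t): v = 0.3744 km/s.

v = 374 m/s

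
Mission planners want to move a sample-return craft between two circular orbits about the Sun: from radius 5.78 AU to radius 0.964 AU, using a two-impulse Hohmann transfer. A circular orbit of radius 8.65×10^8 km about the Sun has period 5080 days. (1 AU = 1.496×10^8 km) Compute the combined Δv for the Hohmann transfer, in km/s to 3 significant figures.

Δv = 15.1 km/s

From Kepler's third law T² = 4π²r³/μ at r = 8.65×10^8 km, T = 5080 days = 5080 × 86400 s = 4.38912×10^8 s: μ = 4π²r³/T² = 1.32633×10^11 km³/s².
In km: r₁ = 5.78 × 1.496×10^8 = 8.64688×10^8 km; r₂ = 0.964 × 1.496×10^8 = 1.442144×10^8 km.
Semi-major axis of the transfer orbit: a_t = (8.64688×10^8 + 1.442144×10^8)/2 = 5.044512×10^8 km.
At r₁ the circular-orbit speed is v₁ = √(μ/r₁) = 12.385 km/s.
Transfer-orbit speed at r₁ (v² = μ(2/r − 1/a)): v_a = √[μ(2/r₁ − 1/a_t)] = 6.6220 km/s.
First burn Δv₁ = |v_a − v₁| = 5.763 km/s.
At r₂, v₂ = √(μ/r₂) = 30.3265 km/s.
Transfer-orbit speed at r₂: v_p = √[μ(2/r₂ − 1/a_t)] = 39.7047 km/s.
Second burn Δv₂ = |v₂ − v_p| = 9.378 km/s.
Total Δv = Δv₁ + Δv₂ = 15.14 km/s.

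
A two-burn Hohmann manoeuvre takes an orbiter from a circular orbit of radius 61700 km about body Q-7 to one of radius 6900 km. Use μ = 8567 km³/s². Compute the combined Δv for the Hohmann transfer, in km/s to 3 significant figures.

Δv = 0.586 km/s

Transfer-ellipse semi-major axis a_t = (r₁ + r₂)/2 = (61700 + 6900)/2 = 34300 km.
Circular speed at r₁: v₁ = √(μ/r₁) = √(8567/61700) = 0.3726 km/s.
Transfer-orbit speed at r₁ (vis-viva): v_a = √[μ(2/r₁ − 1/a_t)] = 0.1671 km/s.
First burn Δv₁ = |v_a − v₁| = 0.2055 km/s.
Circular speed at r₂: v₂ = √(μ/r₂) = 1.1143 km/s.
Transfer-orbit speed at r₂: v_p = √[μ(2/r₂ − 1/a_t)] = 1.4945 km/s.
Second burn Δv₂ = |v₂ − v_p| = 0.3802 km/s.
Δv = Δv₁ + Δv₂ = 0.2055 + 0.3802 = 0.5857 km/s.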